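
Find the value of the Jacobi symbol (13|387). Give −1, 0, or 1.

Reciprocity: 13 ≡ 1 and 387 ≡ 3 (mod 4), so (13/387) = +(387/13).
Reduce top mod 13: now compute (10/13).
Pull out 2: since 13 ≡ 5 (mod 8), (2/13) = -1.
Reciprocity: 5 ≡ 1 and 13 ≡ 1 (mod 4), so (5/13) = +(13/5).
Reduce top mod 5: now compute (3/5).
Reciprocity: 3 ≡ 3 and 5 ≡ 1 (mod 4), so (3/5) = +(5/3).
Reduce top mod 3: now compute (2/3).
Pull out 2: since 3 ≡ 3 (mod 8), (2/3) = -1.
Reached (1/3) = 1. Collecting the sign flips along the way, the symbol is +1.

1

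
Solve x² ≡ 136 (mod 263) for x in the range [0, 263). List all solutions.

Since 263 ≡ 3 (mod 4), a square root of 136 is 136^((263+1)/4) = 136^66 mod 263.
Repeated squaring: 136^2≡86, 136^4≡32, 136^8≡235, 136^16≡258, 136^32≡25, 136^64≡99 (mod 263).
136^66 = 136^(64+2) ≡ 98 (mod 263).
Check: 98² = 9604 ≡ 136 (mod 263). The two roots are 98 and 165.

98, 165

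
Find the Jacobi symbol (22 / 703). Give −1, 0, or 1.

1

Pull out 2: since 703 ≡ 7 (mod 8), (2/703) = +1.
Reciprocity: 11 ≡ 3 and 703 ≡ 3 (mod 4), so (11/703) = −(703/11).
Reduce top mod 11: now compute (10/11).
Pull out 2: since 11 ≡ 3 (mod 8), (2/11) = -1.
Reciprocity: 5 ≡ 1 and 11 ≡ 3 (mod 4), so (5/11) = +(11/5).
Reduce top mod 5: now compute (1/5).
Reached (1/5) = 1. Collecting the sign flips along the way, the symbol is +1.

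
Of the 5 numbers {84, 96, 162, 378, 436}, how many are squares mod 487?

3

(84/487) = +1 → QR.
(96/487) = -1 → non-residue.
(162/487) = +1 → QR.
(378/487) = +1 → QR.
(436/487) = -1 → non-residue.
Total quadratic residues among the 5: 3.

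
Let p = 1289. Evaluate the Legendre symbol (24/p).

Pull out 2^3: since 1289 ≡ 1 (mod 8), (2/1289) = +1, so (2/1289)^3 = +1.
Reciprocity: 3 ≡ 3 and 1289 ≡ 1 (mod 4), so (3/1289) = +(1289/3).
Reduce top mod 3: now compute (2/3).
Pull out 2: since 3 ≡ 3 (mod 8), (2/3) = -1.
Reached (1/3) = 1. Collecting the sign flips along the way, the symbol is -1.

-1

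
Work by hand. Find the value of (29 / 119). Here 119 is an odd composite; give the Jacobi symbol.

-1

Reciprocity: 29 ≡ 1 and 119 ≡ 3 (mod 4), so (29/119) = +(119/29).
Reduce top mod 29: now compute (3/29).
Reciprocity: 3 ≡ 3 and 29 ≡ 1 (mod 4), so (3/29) = +(29/3).
Reduce top mod 3: now compute (2/3).
Pull out 2: since 3 ≡ 3 (mod 8), (2/3) = -1.
Reached (1/3) = 1. Collecting the sign flips along the way, the symbol is -1.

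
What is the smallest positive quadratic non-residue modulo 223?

(2/223) = +1, so 2 is a residue.
(3/223) = −1, so 3 is the smallest positive non-residue mod 223.

3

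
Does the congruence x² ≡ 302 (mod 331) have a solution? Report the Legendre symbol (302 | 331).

Euler's criterion: (302/331) ≡ 302^165 (mod 331).
302^2 ≡ 179 (mod 331)
302^4 ≡ 265 (mod 331)
302^8 ≡ 53 (mod 331)
302^16 ≡ 161 (mod 331)
302^32 ≡ 103 (mod 331)
302^64 ≡ 17 (mod 331)
302^128 ≡ 289 (mod 331)
302^165 = 302^(128+32+4+1) ≡ 1 (mod 331).
Result is 1, so (302/331) = 1.

1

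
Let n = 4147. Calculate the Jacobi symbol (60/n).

1

Pull out 2^2: since 4147 ≡ 3 (mod 8), (2/4147) = -1, so (2/4147)^2 = +1.
Reciprocity: 15 ≡ 3 and 4147 ≡ 3 (mod 4), so (15/4147) = −(4147/15).
Reduce top mod 15: now compute (7/15).
Reciprocity: 7 ≡ 3 and 15 ≡ 3 (mod 4), so (7/15) = −(15/7).
Reduce top mod 7: now compute (1/7).
Reached (1/7) = 1. Collecting the sign flips along the way, the symbol is +1.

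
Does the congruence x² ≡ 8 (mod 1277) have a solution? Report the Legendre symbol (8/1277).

Pull out 2^3: since 1277 ≡ 5 (mod 8), (2/1277) = -1, so (2/1277)^3 = -1.
Reached (1/1277) = 1. Collecting the sign flips along the way, the symbol is -1.

-1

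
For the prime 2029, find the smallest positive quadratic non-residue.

2

(2/2029) = −1, so 2 is the smallest positive non-residue mod 2029.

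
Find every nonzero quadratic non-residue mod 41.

3,6,7,11,12,13,14,15,17,19,22,24,26,27,28,29,30,34,35,38

Square k = 1,…,20 (k and 41−k give the same square):
1²=1, 2²=4, 3²=9, 4²=16, 5²=25, 6²=36, 7²≡8, 8²≡23, 9²≡40, 10²≡18, 11²≡39, 12²≡21, 13²≡5, 14²≡32, 15²≡20, 16²≡10, 17²≡2, 18²≡37, 19²≡33, 20²≡31 (mod 41).
The residues are {1, 2, 4, 5, 8, 9, 10, 16, 18, 20, 21, 23, 25, 31, 32, 33, 36, 37, 39, 40}; the non-residues are the remaining 20 nonzero classes.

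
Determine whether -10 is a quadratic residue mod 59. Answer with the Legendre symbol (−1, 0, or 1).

Euler's criterion: (-10/59) ≡ 49^29 (mod 59).
49^2 ≡ 41 (mod 59)
49^4 ≡ 29 (mod 59)
49^8 ≡ 15 (mod 59)
49^16 ≡ 48 (mod 59)
49^29 = 49^(16+8+4+1) ≡ 1 (mod 59).
Result is 1, so (-10/59) = 1.

1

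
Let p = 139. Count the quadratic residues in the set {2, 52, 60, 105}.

(2/139) = -1 → non-residue.
(52/139) = +1 → QR.
(60/139) = -1 → non-residue.
(105/139) = -1 → non-residue.
Total quadratic residues among the 4: 1.

1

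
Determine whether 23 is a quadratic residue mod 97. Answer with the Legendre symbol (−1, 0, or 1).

Euler's criterion: (23/97) ≡ 23^48 (mod 97).
23^2 ≡ 44 (mod 97)
23^4 ≡ 93 (mod 97)
23^8 ≡ 16 (mod 97)
23^16 ≡ 62 (mod 97)
23^32 ≡ 61 (mod 97)
23^48 = 23^(32+16) ≡ 96 (mod 97).
Result is 96 ≡ −1, so (23/97) = −1.

-1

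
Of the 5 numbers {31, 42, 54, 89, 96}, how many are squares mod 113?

(31/113) = +1 → QR.
(42/113) = -1 → non-residue.
(54/113) = -1 → non-residue.
(89/113) = -1 → non-residue.
(96/113) = -1 → non-residue.
Total quadratic residues among the 5: 1.

1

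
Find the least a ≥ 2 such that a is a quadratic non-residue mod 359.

7

(2/359) = +1, so 2 is a residue.
(3/359) = +1, so 3 is a residue.
(4/359) = +1, so 4 is a residue.
(5/359) = +1, so 5 is a residue.
(6/359) = +1, so 6 is a residue.
(7/359) = −1, so 7 is the smallest positive non-residue mod 359.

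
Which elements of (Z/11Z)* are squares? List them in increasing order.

Square k = 1,…,5 (k and 11−k give the same square):
1²=1, 2²=4, 3²=9, 4²≡5, 5²≡3 (mod 11).
So the quadratic residues mod 11 are {1, 3, 4, 5, 9}.

1 3 4 5 9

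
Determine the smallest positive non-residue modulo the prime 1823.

(2/1823) = +1, so 2 is a residue.
(3/1823) = +1, so 3 is a residue.
(4/1823) = +1, so 4 is a residue.
(5/1823) = −1, so 5 is the smallest positive non-residue mod 1823.

5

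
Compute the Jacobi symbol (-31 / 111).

1

First reduce: -31 ≡ 80 (mod 111).
Pull out 2^4: since 111 ≡ 7 (mod 8), (2/111) = +1, so (2/111)^4 = +1.
Reciprocity: 5 ≡ 1 and 111 ≡ 3 (mod 4), so (5/111) = +(111/5).
Reduce top mod 5: now compute (1/5).
Reached (1/5) = 1. Collecting the sign flips along the way, the symbol is +1.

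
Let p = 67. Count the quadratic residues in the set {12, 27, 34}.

0

(12/67) = -1 → non-residue.
(27/67) = -1 → non-residue.
(34/67) = -1 → non-residue.
Total quadratic residues among the 3: 0.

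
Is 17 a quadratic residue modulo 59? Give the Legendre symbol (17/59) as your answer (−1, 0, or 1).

1

Reciprocity: 17 ≡ 1 and 59 ≡ 3 (mod 4), so (17/59) = +(59/17).
Reduce top mod 17: now compute (8/17).
Pull out 2^3: since 17 ≡ 1 (mod 8), (2/17) = +1, so (2/17)^3 = +1.
Reached (1/17) = 1. Collecting the sign flips along the way, the symbol is +1.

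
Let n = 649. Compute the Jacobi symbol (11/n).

Reciprocity: 11 ≡ 3 and 649 ≡ 1 (mod 4), so (11/649) = +(649/11).
Reduce top mod 11: now compute (0/11).
Top reduces to 0: gcd > 1, so the symbol is 0.

0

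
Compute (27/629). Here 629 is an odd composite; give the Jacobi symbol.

Reciprocity: 27 ≡ 3 and 629 ≡ 1 (mod 4), so (27/629) = +(629/27).
Reduce top mod 27: now compute (8/27).
Pull out 2^3: since 27 ≡ 3 (mod 8), (2/27) = -1, so (2/27)^3 = -1.
Reached (1/27) = 1. Collecting the sign flips along the way, the symbol is -1.

-1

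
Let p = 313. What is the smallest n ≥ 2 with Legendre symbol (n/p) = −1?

5

(2/313) = +1, so 2 is a residue.
(3/313) = +1, so 3 is a residue.
(4/313) = +1, so 4 is a residue.
(5/313) = −1, so 5 is the smallest positive non-residue mod 313.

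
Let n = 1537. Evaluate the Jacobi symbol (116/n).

Pull out 2^2: since 1537 ≡ 1 (mod 8), (2/1537) = +1, so (2/1537)^2 = +1.
Reciprocity: 29 ≡ 1 and 1537 ≡ 1 (mod 4), so (29/1537) = +(1537/29).
Reduce top mod 29: now compute (0/29).
Top reduces to 0: gcd > 1, so the symbol is 0.

0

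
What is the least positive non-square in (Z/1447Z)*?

(2/1447) = +1, so 2 is a residue.
(3/1447) = −1, so 3 is the smallest positive non-residue mod 1447.

3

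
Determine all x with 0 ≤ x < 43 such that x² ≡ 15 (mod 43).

Since 43 ≡ 3 (mod 4), a square root of 15 is 15^((43+1)/4) = 15^11 mod 43.
Repeated squaring: 15^2≡10, 15^4≡14, 15^8≡24 (mod 43).
15^11 = 15^(8+2+1) ≡ 31 (mod 43).
Check: 31² = 961 ≡ 15 (mod 43). The two roots are 12 and 31.

12, 31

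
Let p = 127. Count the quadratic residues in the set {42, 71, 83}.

(42/127) = +1 → QR.
(71/127) = +1 → QR.
(83/127) = -1 → non-residue.
Total quadratic residues among the 3: 2.

2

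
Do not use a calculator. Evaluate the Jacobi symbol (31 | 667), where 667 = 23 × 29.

-1

Reciprocity: 31 ≡ 3 and 667 ≡ 3 (mod 4), so (31/667) = −(667/31).
Reduce top mod 31: now compute (16/31).
Pull out 2^4: since 31 ≡ 7 (mod 8), (2/31) = +1, so (2/31)^4 = +1.
Reached (1/31) = 1. Collecting the sign flips along the way, the symbol is -1.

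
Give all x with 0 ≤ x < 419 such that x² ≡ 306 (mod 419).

49, 370

Since 419 ≡ 3 (mod 4), a square root of 306 is 306^((419+1)/4) = 306^105 mod 419.
Repeated squaring: 306^2≡199, 306^4≡215, 306^8≡135, 306^16≡208, 306^32≡107, 306^64≡136 (mod 419).
306^105 = 306^(64+32+8+1) ≡ 49 (mod 419).
Check: 49² = 2401 ≡ 306 (mod 419). The two roots are 49 and 370.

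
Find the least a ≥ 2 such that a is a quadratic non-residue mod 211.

2

(2/211) = −1, so 2 is the smallest positive non-residue mod 211.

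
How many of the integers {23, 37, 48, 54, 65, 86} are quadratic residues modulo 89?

0

(23/89) = -1 → non-residue.
(37/89) = -1 → non-residue.
(48/89) = -1 → non-residue.
(54/89) = -1 → non-residue.
(65/89) = -1 → non-residue.
(86/89) = -1 → non-residue.
Total quadratic residues among the 6: 0.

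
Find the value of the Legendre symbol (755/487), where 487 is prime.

First reduce: 755 ≡ 268 (mod 487).
Pull out 2^2: since 487 ≡ 7 (mod 8), (2/487) = +1, so (2/487)^2 = +1.
Reciprocity: 67 ≡ 3 and 487 ≡ 3 (mod 4), so (67/487) = −(487/67).
Reduce top mod 67: now compute (18/67).
Pull out 2: since 67 ≡ 3 (mod 8), (2/67) = -1.
Reciprocity: 9 ≡ 1 and 67 ≡ 3 (mod 4), so (9/67) = +(67/9).
Reduce top mod 9: now compute (4/9).
Pull out 2^2: since 9 ≡ 1 (mod 8), (2/9) = +1, so (2/9)^2 = +1.
Reached (1/9) = 1. Collecting the sign flips along the way, the symbol is +1.

1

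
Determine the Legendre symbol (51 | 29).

1

First reduce: 51 ≡ 22 (mod 29).
Pull out 2: since 29 ≡ 5 (mod 8), (2/29) = -1.
Reciprocity: 11 ≡ 3 and 29 ≡ 1 (mod 4), so (11/29) = +(29/11).
Reduce top mod 11: now compute (7/11).
Reciprocity: 7 ≡ 3 and 11 ≡ 3 (mod 4), so (7/11) = −(11/7).
Reduce top mod 7: now compute (4/7).
Pull out 2^2: since 7 ≡ 7 (mod 8), (2/7) = +1, so (2/7)^2 = +1.
Reached (1/7) = 1. Collecting the sign flips along the way, the symbol is +1.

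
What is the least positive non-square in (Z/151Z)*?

(2/151) = +1, so 2 is a residue.
(3/151) = −1, so 3 is the smallest positive non-residue mod 151.

3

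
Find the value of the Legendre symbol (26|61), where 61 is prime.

-1

Pull out 2: since 61 ≡ 5 (mod 8), (2/61) = -1.
Reciprocity: 13 ≡ 1 and 61 ≡ 1 (mod 4), so (13/61) = +(61/13).
Reduce top mod 13: now compute (9/13).
Reciprocity: 9 ≡ 1 and 13 ≡ 1 (mod 4), so (9/13) = +(13/9).
Reduce top mod 9: now compute (4/9).
Pull out 2^2: since 9 ≡ 1 (mod 8), (2/9) = +1, so (2/9)^2 = +1.
Reached (1/9) = 1. Collecting the sign flips along the way, the symbol is -1.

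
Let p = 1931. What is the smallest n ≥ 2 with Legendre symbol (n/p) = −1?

(2/1931) = −1, so 2 is the smallest positive non-residue mod 1931.

2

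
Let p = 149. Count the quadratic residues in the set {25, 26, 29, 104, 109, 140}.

5

(25/149) = +1 → QR.
(26/149) = +1 → QR.
(29/149) = +1 → QR.
(104/149) = +1 → QR.
(109/149) = -1 → non-residue.
(140/149) = +1 → QR.
Total quadratic residues among the 6: 5.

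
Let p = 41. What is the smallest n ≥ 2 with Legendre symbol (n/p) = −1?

(2/41) = +1, so 2 is a residue.
(3/41) = −1, so 3 is the smallest positive non-residue mod 41.

3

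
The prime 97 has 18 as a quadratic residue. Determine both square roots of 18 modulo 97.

42, 55

97 ≡ 1 (mod 4), so we find a root by search.
Trying successive values, 42² = 1764 ≡ 18 (mod 97). The other root is 97 − 42 = 55.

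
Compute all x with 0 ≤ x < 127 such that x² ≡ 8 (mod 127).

32, 95

Since 127 ≡ 3 (mod 4), a square root of 8 is 8^((127+1)/4) = 8^32 mod 127.
Repeated squaring: 8^2≡64, 8^4≡32, 8^8≡8, 8^16≡64, 8^32≡32 (mod 127).
8^32 = 8^(32) ≡ 32 (mod 127).
Check: 32² = 1024 ≡ 8 (mod 127). The two roots are 32 and 95.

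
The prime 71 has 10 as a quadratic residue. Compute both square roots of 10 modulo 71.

Since 71 ≡ 3 (mod 4), a square root of 10 is 10^((71+1)/4) = 10^18 mod 71.
Repeated squaring: 10^2≡29, 10^4≡60, 10^8≡50, 10^16≡15 (mod 71).
10^18 = 10^(16+2) ≡ 9 (mod 71).
Check: 9² = 81 ≡ 10 (mod 71). The two roots are 9 and 62.

9, 62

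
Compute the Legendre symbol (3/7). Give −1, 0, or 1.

Reciprocity: 3 ≡ 3 and 7 ≡ 3 (mod 4), so (3/7) = −(7/3).
Reduce top mod 3: now compute (1/3).
Reached (1/3) = 1. Collecting the sign flips along the way, the symbol is -1.

-1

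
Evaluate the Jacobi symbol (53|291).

Reciprocity: 53 ≡ 1 and 291 ≡ 3 (mod 4), so (53/291) = +(291/53).
Reduce top mod 53: now compute (26/53).
Pull out 2: since 53 ≡ 5 (mod 8), (2/53) = -1.
Reciprocity: 13 ≡ 1 and 53 ≡ 1 (mod 4), so (13/53) = +(53/13).
Reduce top mod 13: now compute (1/13).
Reached (1/13) = 1. Collecting the sign flips along the way, the symbol is -1.

-1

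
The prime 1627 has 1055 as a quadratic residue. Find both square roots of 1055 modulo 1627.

516, 1111

Since 1627 ≡ 3 (mod 4), a square root of 1055 is 1055^((1627+1)/4) = 1055^407 mod 1627.
Repeated squaring: 1055^2≡157, 1055^4≡244, 1055^8≡964, 1055^16≡279, 1055^32≡1372, 1055^64≡1572, 1055^128≡1398, 1055^256≡377 (mod 1627).
1055^407 = 1055^(256+128+16+4+2+1) ≡ 516 (mod 1627).
Check: 516² = 266256 ≡ 1055 (mod 1627). The two roots are 516 and 1111.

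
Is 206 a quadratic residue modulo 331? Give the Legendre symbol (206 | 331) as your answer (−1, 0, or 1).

Euler's criterion: (206/331) ≡ 206^165 (mod 331).
206^2 ≡ 68 (mod 331)
206^4 ≡ 321 (mod 331)
206^8 ≡ 100 (mod 331)
206^16 ≡ 70 (mod 331)
206^32 ≡ 266 (mod 331)
206^64 ≡ 253 (mod 331)
206^128 ≡ 126 (mod 331)
206^165 = 206^(128+32+4+1) ≡ 330 (mod 331).
Result is 330 ≡ −1, so (206/331) = −1.

-1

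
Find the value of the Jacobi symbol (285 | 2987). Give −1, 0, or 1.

Reciprocity: 285 ≡ 1 and 2987 ≡ 3 (mod 4), so (285/2987) = +(2987/285).
Reduce top mod 285: now compute (137/285).
Reciprocity: 137 ≡ 1 and 285 ≡ 1 (mod 4), so (137/285) = +(285/137).
Reduce top mod 137: now compute (11/137).
Reciprocity: 11 ≡ 3 and 137 ≡ 1 (mod 4), so (11/137) = +(137/11).
Reduce top mod 11: now compute (5/11).
Reciprocity: 5 ≡ 1 and 11 ≡ 3 (mod 4), so (5/11) = +(11/5).
Reduce top mod 5: now compute (1/5).
Reached (1/5) = 1. Collecting the sign flips along the way, the symbol is +1.

1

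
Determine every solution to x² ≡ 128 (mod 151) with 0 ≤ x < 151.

Since 151 ≡ 3 (mod 4), a square root of 128 is 128^((151+1)/4) = 128^38 mod 151.
Repeated squaring: 128^2≡76, 128^4≡38, 128^8≡85, 128^16≡128, 128^32≡76 (mod 151).
128^38 = 128^(32+4+2) ≡ 85 (mod 151).
Check: 85² = 7225 ≡ 128 (mod 151). The two roots are 66 and 85.

66, 85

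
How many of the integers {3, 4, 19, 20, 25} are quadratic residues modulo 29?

(3/29) = -1 → non-residue.
(4/29) = +1 → QR.
(19/29) = -1 → non-residue.
(20/29) = +1 → QR.
(25/29) = +1 → QR.
Total quadratic residues among the 5: 3.

3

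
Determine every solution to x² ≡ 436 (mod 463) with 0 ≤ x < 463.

Since 463 ≡ 3 (mod 4), a square root of 436 is 436^((463+1)/4) = 436^116 mod 463.
Repeated squaring: 436^2≡266, 436^4≡380, 436^8≡407, 436^16≡358, 436^32≡376, 436^64≡161 (mod 463).
436^116 = 436^(64+32+16+4) ≡ 334 (mod 463).
Check: 334² = 111556 ≡ 436 (mod 463). The two roots are 129 and 334.

129, 334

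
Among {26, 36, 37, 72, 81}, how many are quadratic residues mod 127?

(26/127) = +1 → QR.
(36/127) = +1 → QR.
(37/127) = +1 → QR.
(72/127) = +1 → QR.
(81/127) = +1 → QR.
Total quadratic residues among the 5: 5.

5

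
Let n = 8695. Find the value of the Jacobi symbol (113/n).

-1

Reciprocity: 113 ≡ 1 and 8695 ≡ 3 (mod 4), so (113/8695) = +(8695/113).
Reduce top mod 113: now compute (107/113).
Reciprocity: 107 ≡ 3 and 113 ≡ 1 (mod 4), so (107/113) = +(113/107).
Reduce top mod 107: now compute (6/107).
Pull out 2: since 107 ≡ 3 (mod 8), (2/107) = -1.
Reciprocity: 3 ≡ 3 and 107 ≡ 3 (mod 4), so (3/107) = −(107/3).
Reduce top mod 3: now compute (2/3).
Pull out 2: since 3 ≡ 3 (mod 8), (2/3) = -1.
Reached (1/3) = 1. Collecting the sign flips along the way, the symbol is -1.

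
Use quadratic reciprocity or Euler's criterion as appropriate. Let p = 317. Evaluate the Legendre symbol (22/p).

-1

Pull out 2: since 317 ≡ 5 (mod 8), (2/317) = -1.
Reciprocity: 11 ≡ 3 and 317 ≡ 1 (mod 4), so (11/317) = +(317/11).
Reduce top mod 11: now compute (9/11).
Reciprocity: 9 ≡ 1 and 11 ≡ 3 (mod 4), so (9/11) = +(11/9).
Reduce top mod 9: now compute (2/9).
Pull out 2: since 9 ≡ 1 (mod 8), (2/9) = +1.
Reached (1/9) = 1. Collecting the sign flips along the way, the symbol is -1.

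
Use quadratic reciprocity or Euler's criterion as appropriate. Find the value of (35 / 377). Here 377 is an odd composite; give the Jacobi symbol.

1

Reciprocity: 35 ≡ 3 and 377 ≡ 1 (mod 4), so (35/377) = +(377/35).
Reduce top mod 35: now compute (27/35).
Reciprocity: 27 ≡ 3 and 35 ≡ 3 (mod 4), so (27/35) = −(35/27).
Reduce top mod 27: now compute (8/27).
Pull out 2^3: since 27 ≡ 3 (mod 8), (2/27) = -1, so (2/27)^3 = -1.
Reached (1/27) = 1. Collecting the sign flips along the way, the symbol is +1.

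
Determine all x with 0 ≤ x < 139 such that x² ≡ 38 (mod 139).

Since 139 ≡ 3 (mod 4), a square root of 38 is 38^((139+1)/4) = 38^35 mod 139.
Repeated squaring: 38^2≡54, 38^4≡136, 38^8≡9, 38^16≡81, 38^32≡28 (mod 139).
38^35 = 38^(32+2+1) ≡ 49 (mod 139).
Check: 49² = 2401 ≡ 38 (mod 139). The two roots are 49 and 90.

49, 90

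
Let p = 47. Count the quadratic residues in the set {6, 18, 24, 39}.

3

(6/47) = +1 → QR.
(18/47) = +1 → QR.
(24/47) = +1 → QR.
(39/47) = -1 → non-residue.
Total quadratic residues among the 4: 3.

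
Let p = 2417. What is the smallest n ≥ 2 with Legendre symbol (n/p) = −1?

3

(2/2417) = +1, so 2 is a residue.
(3/2417) = −1, so 3 is the smallest positive non-residue mod 2417.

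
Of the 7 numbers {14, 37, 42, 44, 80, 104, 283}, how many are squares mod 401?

3

(14/401) = +1 → QR.
(37/401) = -1 → non-residue.
(42/401) = -1 → non-residue.
(44/401) = +1 → QR.
(80/401) = +1 → QR.
(104/401) = -1 → non-residue.
(283/401) = -1 → non-residue.
Total quadratic residues among the 7: 3.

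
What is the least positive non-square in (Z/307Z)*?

2

(2/307) = −1, so 2 is the smallest positive non-residue mod 307.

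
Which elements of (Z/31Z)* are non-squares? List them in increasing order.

3,6,11,12,13,15,17,21,22,23,24,26,27,29,30

Square k = 1,…,15 (k and 31−k give the same square):
1²=1, 2²=4, 3²=9, 4²=16, 5²=25, 6²≡5, 7²≡18, 8²≡2, 9²≡19, 10²≡7, 11²≡28, 12²≡20, 13²≡14, 14²≡10, 15²≡8 (mod 31).
The residues are {1, 2, 4, 5, 7, 8, 9, 10, 14, 16, 18, 19, 20, 25, 28}; the non-residues are the remaining 15 nonzero classes.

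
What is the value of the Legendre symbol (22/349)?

1

Pull out 2: since 349 ≡ 5 (mod 8), (2/349) = -1.
Reciprocity: 11 ≡ 3 and 349 ≡ 1 (mod 4), so (11/349) = +(349/11).
Reduce top mod 11: now compute (8/11).
Pull out 2^3: since 11 ≡ 3 (mod 8), (2/11) = -1, so (2/11)^3 = -1.
Reached (1/11) = 1. Collecting the sign flips along the way, the symbol is +1.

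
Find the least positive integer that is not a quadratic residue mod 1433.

3

(2/1433) = +1, so 2 is a residue.
(3/1433) = −1, so 3 is the smallest positive non-residue mod 1433.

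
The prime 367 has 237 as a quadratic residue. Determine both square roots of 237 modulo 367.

Since 367 ≡ 3 (mod 4), a square root of 237 is 237^((367+1)/4) = 237^92 mod 367.
Repeated squaring: 237^2≡18, 237^4≡324, 237^8≡14, 237^16≡196, 237^32≡248, 237^64≡215 (mod 367).
237^92 = 237^(64+16+8+4) ≡ 228 (mod 367).
Check: 228² = 51984 ≡ 237 (mod 367). The two roots are 139 and 228.

139, 228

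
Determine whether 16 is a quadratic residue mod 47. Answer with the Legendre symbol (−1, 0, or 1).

Euler's criterion: (16/47) ≡ 16^23 (mod 47).
16^2 ≡ 21 (mod 47)
16^4 ≡ 18 (mod 47)
16^8 ≡ 42 (mod 47)
16^16 ≡ 25 (mod 47)
16^23 = 16^(16+4+2+1) ≡ 1 (mod 47).
Result is 1, so (16/47) = 1.

1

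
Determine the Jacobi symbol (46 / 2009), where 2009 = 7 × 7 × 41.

1

Pull out 2: since 2009 ≡ 1 (mod 8), (2/2009) = +1.
Reciprocity: 23 ≡ 3 and 2009 ≡ 1 (mod 4), so (23/2009) = +(2009/23).
Reduce top mod 23: now compute (8/23).
Pull out 2^3: since 23 ≡ 7 (mod 8), (2/23) = +1, so (2/23)^3 = +1.
Reached (1/23) = 1. Collecting the sign flips along the way, the symbol is +1.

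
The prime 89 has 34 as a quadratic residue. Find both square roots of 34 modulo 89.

37, 52

89 ≡ 1 (mod 4), so we find a root by search.
Trying successive values, 37² = 1369 ≡ 34 (mod 89). The other root is 89 − 37 = 52.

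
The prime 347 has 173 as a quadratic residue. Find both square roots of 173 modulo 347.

Since 347 ≡ 3 (mod 4), a square root of 173 is 173^((347+1)/4) = 173^87 mod 347.
Repeated squaring: 173^2≡87, 173^4≡282, 173^8≡61, 173^16≡251, 173^32≡194, 173^64≡160 (mod 347).
173^87 = 173^(64+16+4+2+1) ≡ 120 (mod 347).
Check: 120² = 14400 ≡ 173 (mod 347). The two roots are 120 and 227.

120, 227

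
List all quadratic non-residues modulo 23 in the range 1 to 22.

5 7 10 11 14 15 17 19 20 21 22

Square k = 1,…,11 (k and 23−k give the same square):
1²=1, 2²=4, 3²=9, 4²=16, 5²≡2, 6²≡13, 7²≡3, 8²≡18, 9²≡12, 10²≡8, 11²≡6 (mod 23).
The residues are {1, 2, 3, 4, 6, 8, 9, 12, 13, 16, 18}; the non-residues are the remaining 11 nonzero classes.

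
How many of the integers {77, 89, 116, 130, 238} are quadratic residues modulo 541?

2

(77/541) = -1 → non-residue.
(89/541) = -1 → non-residue.
(116/541) = -1 → non-residue.
(130/541) = +1 → QR.
(238/541) = +1 → QR.
Total quadratic residues among the 5: 2.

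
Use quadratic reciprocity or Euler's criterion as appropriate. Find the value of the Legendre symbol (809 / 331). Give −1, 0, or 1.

-1

Euler's criterion: (809/331) ≡ 147^165 (mod 331).
147^2 ≡ 94 (mod 331)
147^4 ≡ 230 (mod 331)
147^8 ≡ 271 (mod 331)
147^16 ≡ 290 (mod 331)
147^32 ≡ 26 (mod 331)
147^64 ≡ 14 (mod 331)
147^128 ≡ 196 (mod 331)
147^165 = 147^(128+32+4+1) ≡ 330 (mod 331).
Result is 330 ≡ −1, so (809/331) = −1.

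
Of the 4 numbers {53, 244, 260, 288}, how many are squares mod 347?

(53/347) = +1 → QR.
(244/347) = +1 → QR.
(260/347) = -1 → non-residue.
(288/347) = -1 → non-residue.
Total quadratic residues among the 4: 2.

2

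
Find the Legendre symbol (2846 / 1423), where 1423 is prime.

First reduce: 2846 ≡ 0 (mod 1423).
Top reduces to 0: gcd > 1, so the symbol is 0.

0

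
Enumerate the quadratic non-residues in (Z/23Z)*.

Square k = 1,…,11 (k and 23−k give the same square):
1²=1, 2²=4, 3²=9, 4²=16, 5²≡2, 6²≡13, 7²≡3, 8²≡18, 9²≡12, 10²≡8, 11²≡6 (mod 23).
The residues are {1, 2, 3, 4, 6, 8, 9, 12, 13, 16, 18}; the non-residues are the remaining 11 nonzero classes.

5, 7, 10, 11, 14, 15, 17, 19, 20, 21, 22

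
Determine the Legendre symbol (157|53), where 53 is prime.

-1

First reduce: 157 ≡ 51 (mod 53).
Reciprocity: 51 ≡ 3 and 53 ≡ 1 (mod 4), so (51/53) = +(53/51).
Reduce top mod 51: now compute (2/51).
Pull out 2: since 51 ≡ 3 (mod 8), (2/51) = -1.
Reached (1/51) = 1. Collecting the sign flips along the way, the symbol is -1.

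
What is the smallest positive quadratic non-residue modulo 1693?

2

(2/1693) = −1, so 2 is the smallest positive non-residue mod 1693.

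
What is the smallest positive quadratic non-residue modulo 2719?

3

(2/2719) = +1, so 2 is a residue.
(3/2719) = −1, so 3 is the smallest positive non-residue mod 2719.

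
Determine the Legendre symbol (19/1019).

Reciprocity: 19 ≡ 3 and 1019 ≡ 3 (mod 4), so (19/1019) = −(1019/19).
Reduce top mod 19: now compute (12/19).
Pull out 2^2: since 19 ≡ 3 (mod 8), (2/19) = -1, so (2/19)^2 = +1.
Reciprocity: 3 ≡ 3 and 19 ≡ 3 (mod 4), so (3/19) = −(19/3).
Reduce top mod 3: now compute (1/3).
Reached (1/3) = 1. Collecting the sign flips along the way, the symbol is +1.

1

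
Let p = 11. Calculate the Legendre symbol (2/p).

Euler's criterion: (2/11) ≡ 2^5 (mod 11).
2^2 ≡ 4 (mod 11)
2^4 ≡ 5 (mod 11)
2^5 = 2^(4+1) ≡ 10 (mod 11).
Result is 10 ≡ −1, so (2/11) = −1.

-1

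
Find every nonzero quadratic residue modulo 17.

1 2 4 8 9 13 15 16

Square k = 1,…,8 (k and 17−k give the same square):
1²=1, 2²=4, 3²=9, 4²=16, 5²≡8, 6²≡2, 7²≡15, 8²≡13 (mod 17).
So the quadratic residues mod 17 are {1, 2, 4, 8, 9, 13, 15, 16}.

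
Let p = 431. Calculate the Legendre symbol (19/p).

1

Reciprocity: 19 ≡ 3 and 431 ≡ 3 (mod 4), so (19/431) = −(431/19).
Reduce top mod 19: now compute (13/19).
Reciprocity: 13 ≡ 1 and 19 ≡ 3 (mod 4), so (13/19) = +(19/13).
Reduce top mod 13: now compute (6/13).
Pull out 2: since 13 ≡ 5 (mod 8), (2/13) = -1.
Reciprocity: 3 ≡ 3 and 13 ≡ 1 (mod 4), so (3/13) = +(13/3).
Reduce top mod 3: now compute (1/3).
Reached (1/3) = 1. Collecting the sign flips along the way, the symbol is +1.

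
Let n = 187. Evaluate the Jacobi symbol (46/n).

Pull out 2: since 187 ≡ 3 (mod 8), (2/187) = -1.
Reciprocity: 23 ≡ 3 and 187 ≡ 3 (mod 4), so (23/187) = −(187/23).
Reduce top mod 23: now compute (3/23).
Reciprocity: 3 ≡ 3 and 23 ≡ 3 (mod 4), so (3/23) = −(23/3).
Reduce top mod 3: now compute (2/3).
Pull out 2: since 3 ≡ 3 (mod 8), (2/3) = -1.
Reached (1/3) = 1. Collecting the sign flips along the way, the symbol is +1.

1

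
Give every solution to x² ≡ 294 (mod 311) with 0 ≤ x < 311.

43, 268

Since 311 ≡ 3 (mod 4), a square root of 294 is 294^((311+1)/4) = 294^78 mod 311.
Repeated squaring: 294^2≡289, 294^4≡173, 294^8≡73, 294^16≡42, 294^32≡209, 294^64≡141 (mod 311).
294^78 = 294^(64+8+4+2) ≡ 268 (mod 311).
Check: 268² = 71824 ≡ 294 (mod 311). The two roots are 43 and 268.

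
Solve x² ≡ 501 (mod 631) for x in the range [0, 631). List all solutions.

Since 631 ≡ 3 (mod 4), a square root of 501 is 501^((631+1)/4) = 501^158 mod 631.
Repeated squaring: 501^2≡494, 501^4≡470, 501^8≡50, 501^16≡607, 501^32≡576, 501^64≡501, 501^128≡494 (mod 631).
501^158 = 501^(128+16+8+4+2) ≡ 576 (mod 631).
Check: 576² = 331776 ≡ 501 (mod 631). The two roots are 55 and 576.

55, 576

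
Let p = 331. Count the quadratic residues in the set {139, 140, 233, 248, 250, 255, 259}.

(139/331) = +1 → QR.
(140/331) = -1 → non-residue.
(233/331) = +1 → QR.
(248/331) = -1 → non-residue.
(250/331) = -1 → non-residue.
(255/331) = -1 → non-residue.
(259/331) = +1 → QR.
Total quadratic residues among the 7: 3.

3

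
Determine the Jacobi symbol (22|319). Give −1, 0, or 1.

0

Pull out 2: since 319 ≡ 7 (mod 8), (2/319) = +1.
Reciprocity: 11 ≡ 3 and 319 ≡ 3 (mod 4), so (11/319) = −(319/11).
Reduce top mod 11: now compute (0/11).
Top reduces to 0: gcd > 1, so the symbol is 0.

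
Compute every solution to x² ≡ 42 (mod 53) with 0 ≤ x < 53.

25, 28

53 ≡ 1 (mod 4), so we find a root by search.
Trying successive values, 25² = 625 ≡ 42 (mod 53). The other root is 53 − 25 = 28.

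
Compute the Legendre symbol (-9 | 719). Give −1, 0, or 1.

-1

Euler's criterion: (-9/719) ≡ 710^359 (mod 719).
710^2 ≡ 81 (mod 719)
710^4 ≡ 90 (mod 719)
710^8 ≡ 191 (mod 719)
710^16 ≡ 531 (mod 719)
710^32 ≡ 113 (mod 719)
710^64 ≡ 546 (mod 719)
710^128 ≡ 450 (mod 719)
710^256 ≡ 461 (mod 719)
710^359 = 710^(256+64+32+4+2+1) ≡ 718 (mod 719).
Result is 718 ≡ −1, so (-9/719) = −1.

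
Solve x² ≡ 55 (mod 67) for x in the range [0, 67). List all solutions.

16, 51

Since 67 ≡ 3 (mod 4), a square root of 55 is 55^((67+1)/4) = 55^17 mod 67.
Repeated squaring: 55^2≡10, 55^4≡33, 55^8≡17, 55^16≡21 (mod 67).
55^17 = 55^(16+1) ≡ 16 (mod 67).
Check: 16² = 256 ≡ 55 (mod 67). The two roots are 16 and 51.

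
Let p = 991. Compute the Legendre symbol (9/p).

Reciprocity: 9 ≡ 1 and 991 ≡ 3 (mod 4), so (9/991) = +(991/9).
Reduce top mod 9: now compute (1/9).
Reached (1/9) = 1. Collecting the sign flips along the way, the symbol is +1.

1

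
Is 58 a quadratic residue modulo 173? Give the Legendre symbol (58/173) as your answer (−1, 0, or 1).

Pull out 2: since 173 ≡ 5 (mod 8), (2/173) = -1.
Reciprocity: 29 ≡ 1 and 173 ≡ 1 (mod 4), so (29/173) = +(173/29).
Reduce top mod 29: now compute (28/29).
Pull out 2^2: since 29 ≡ 5 (mod 8), (2/29) = -1, so (2/29)^2 = +1.
Reciprocity: 7 ≡ 3 and 29 ≡ 1 (mod 4), so (7/29) = +(29/7).
Reduce top mod 7: now compute (1/7).
Reached (1/7) = 1. Collecting the sign flips along the way, the symbol is -1.

-1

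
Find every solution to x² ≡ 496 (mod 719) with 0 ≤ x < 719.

Since 719 ≡ 3 (mod 4), a square root of 496 is 496^((719+1)/4) = 496^180 mod 719.
Repeated squaring: 496^2≡118, 496^4≡263, 496^8≡145, 496^16≡174, 496^32≡78, 496^64≡332, 496^128≡217 (mod 719).
496^180 = 496^(128+32+16+4) ≡ 416 (mod 719).
Check: 416² = 173056 ≡ 496 (mod 719). The two roots are 303 and 416.

303, 416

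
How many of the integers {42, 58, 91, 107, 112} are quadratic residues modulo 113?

(42/113) = -1 → non-residue.
(58/113) = -1 → non-residue.
(91/113) = +1 → QR.
(107/113) = -1 → non-residue.
(112/113) = +1 → QR.
Total quadratic residues among the 5: 2.

2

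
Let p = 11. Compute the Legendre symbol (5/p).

Reciprocity: 5 ≡ 1 and 11 ≡ 3 (mod 4), so (5/11) = +(11/5).
Reduce top mod 5: now compute (1/5).
Reached (1/5) = 1. Collecting the sign flips along the way, the symbol is +1.

1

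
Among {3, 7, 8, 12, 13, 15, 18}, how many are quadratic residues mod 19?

1

(3/19) = -1 → non-residue.
(7/19) = +1 → QR.
(8/19) = -1 → non-residue.
(12/19) = -1 → non-residue.
(13/19) = -1 → non-residue.
(15/19) = -1 → non-residue.
(18/19) = -1 → non-residue.
Total quadratic residues among the 7: 1.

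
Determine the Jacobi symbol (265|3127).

Reciprocity: 265 ≡ 1 and 3127 ≡ 3 (mod 4), so (265/3127) = +(3127/265).
Reduce top mod 265: now compute (212/265).
Pull out 2^2: since 265 ≡ 1 (mod 8), (2/265) = +1, so (2/265)^2 = +1.
Reciprocity: 53 ≡ 1 and 265 ≡ 1 (mod 4), so (53/265) = +(265/53).
Reduce top mod 53: now compute (0/53).
Top reduces to 0: gcd > 1, so the symbol is 0.

0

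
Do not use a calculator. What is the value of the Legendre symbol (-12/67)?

First reduce: -12 ≡ 55 (mod 67).
Reciprocity: 55 ≡ 3 and 67 ≡ 3 (mod 4), so (55/67) = −(67/55).
Reduce top mod 55: now compute (12/55).
Pull out 2^2: since 55 ≡ 7 (mod 8), (2/55) = +1, so (2/55)^2 = +1.
Reciprocity: 3 ≡ 3 and 55 ≡ 3 (mod 4), so (3/55) = −(55/3).
Reduce top mod 3: now compute (1/3).
Reached (1/3) = 1. Collecting the sign flips along the way, the symbol is +1.

1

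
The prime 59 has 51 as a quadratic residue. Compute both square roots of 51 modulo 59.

Since 59 ≡ 3 (mod 4), a square root of 51 is 51^((59+1)/4) = 51^15 mod 59.
Repeated squaring: 51^2≡5, 51^4≡25, 51^8≡35 (mod 59).
51^15 = 51^(8+4+2+1) ≡ 46 (mod 59).
Check: 46² = 2116 ≡ 51 (mod 59). The two roots are 13 and 46.

13, 46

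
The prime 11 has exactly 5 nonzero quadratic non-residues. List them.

2 6 7 8 10

Square k = 1,…,5 (k and 11−k give the same square):
1²=1, 2²=4, 3²=9, 4²≡5, 5²≡3 (mod 11).
The residues are {1, 3, 4, 5, 9}; the non-residues are the remaining 5 nonzero classes.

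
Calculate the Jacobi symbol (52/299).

Pull out 2^2: since 299 ≡ 3 (mod 8), (2/299) = -1, so (2/299)^2 = +1.
Reciprocity: 13 ≡ 1 and 299 ≡ 3 (mod 4), so (13/299) = +(299/13).
Reduce top mod 13: now compute (0/13).
Top reduces to 0: gcd > 1, so the symbol is 0.

0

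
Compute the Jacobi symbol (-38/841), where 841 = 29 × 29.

1

First reduce: -38 ≡ 803 (mod 841).
Reciprocity: 803 ≡ 3 and 841 ≡ 1 (mod 4), so (803/841) = +(841/803).
Reduce top mod 803: now compute (38/803).
Pull out 2: since 803 ≡ 3 (mod 8), (2/803) = -1.
Reciprocity: 19 ≡ 3 and 803 ≡ 3 (mod 4), so (19/803) = −(803/19).
Reduce top mod 19: now compute (5/19).
Reciprocity: 5 ≡ 1 and 19 ≡ 3 (mod 4), so (5/19) = +(19/5).
Reduce top mod 5: now compute (4/5).
Pull out 2^2: since 5 ≡ 5 (mod 8), (2/5) = -1, so (2/5)^2 = +1.
Reached (1/5) = 1. Collecting the sign flips along the way, the symbol is +1.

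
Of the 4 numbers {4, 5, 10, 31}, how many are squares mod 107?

2

(4/107) = +1 → QR.
(5/107) = -1 → non-residue.
(10/107) = +1 → QR.
(31/107) = -1 → non-residue.
Total quadratic residues among the 4: 2.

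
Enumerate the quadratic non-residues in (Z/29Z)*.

Square k = 1,…,14 (k and 29−k give the same square):
1²=1, 2²=4, 3²=9, 4²=16, 5²=25, 6²≡7, 7²≡20, 8²≡6, 9²≡23, 10²≡13, 11²≡5, 12²≡28, 13²≡24, 14²≡22 (mod 29).
The residues are {1, 4, 5, 6, 7, 9, 13, 16, 20, 22, 23, 24, 25, 28}; the non-residues are the remaining 14 nonzero classes.

2,3,8,10,11,12,14,15,17,18,19,21,26,27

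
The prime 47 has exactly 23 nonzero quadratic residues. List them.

Square k = 1,…,23 (k and 47−k give the same square):
1²=1, 2²=4, 3²=9, 4²=16, 5²=25, 6²=36, 7²≡2, 8²≡17, 9²≡34, 10²≡6, 11²≡27, 12²≡3, 13²≡28, 14²≡8, 15²≡37, 16²≡21, 17²≡7, 18²≡42, 19²≡32, 20²≡24, 21²≡18, 22²≡14, 23²≡12 (mod 47).
So the quadratic residues mod 47 are {1, 2, 3, 4, 6, 7, 8, 9, 12, 14, 16, 17, 18, 21, 24, 25, 27, 28, 32, 34, 36, 37, 42}.

1 2 3 4 6 7 8 9 12 14 16 17 18 21 24 25 27 28 32 34 36 37 42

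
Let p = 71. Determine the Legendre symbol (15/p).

1

Euler's criterion: (15/71) ≡ 15^35 (mod 71).
15^2 ≡ 12 (mod 71)
15^4 ≡ 2 (mod 71)
15^8 ≡ 4 (mod 71)
15^16 ≡ 16 (mod 71)
15^32 ≡ 43 (mod 71)
15^35 = 15^(32+2+1) ≡ 1 (mod 71).
Result is 1, so (15/71) = 1.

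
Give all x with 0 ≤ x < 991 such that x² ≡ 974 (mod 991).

77, 914

Since 991 ≡ 3 (mod 4), a square root of 974 is 974^((991+1)/4) = 974^248 mod 991.
Repeated squaring: 974^2≡289, 974^4≡277, 974^8≡422, 974^16≡695, 974^32≡408, 974^64≡967, 974^128≡576 (mod 991).
974^248 = 974^(128+64+32+16+8) ≡ 77 (mod 991).
Check: 77² = 5929 ≡ 974 (mod 991). The two roots are 77 and 914.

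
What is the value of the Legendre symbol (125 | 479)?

Euler's criterion: (125/479) ≡ 125^239 (mod 479).
125^2 ≡ 297 (mod 479)
125^4 ≡ 73 (mod 479)
125^8 ≡ 60 (mod 479)
125^16 ≡ 247 (mod 479)
125^32 ≡ 176 (mod 479)
125^64 ≡ 320 (mod 479)
125^128 ≡ 373 (mod 479)
125^239 = 125^(128+64+32+8+4+2+1) ≡ 1 (mod 479).
Result is 1, so (125/479) = 1.

1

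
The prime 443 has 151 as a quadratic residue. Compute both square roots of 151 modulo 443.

53, 390

Since 443 ≡ 3 (mod 4), a square root of 151 is 151^((443+1)/4) = 151^111 mod 443.
Repeated squaring: 151^2≡208, 151^4≡293, 151^8≡350, 151^16≡232, 151^32≡221, 151^64≡111 (mod 443).
151^111 = 151^(64+32+8+4+2+1) ≡ 390 (mod 443).
Check: 390² = 152100 ≡ 151 (mod 443). The two roots are 53 and 390.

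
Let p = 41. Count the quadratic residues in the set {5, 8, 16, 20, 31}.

(5/41) = +1 → QR.
(8/41) = +1 → QR.
(16/41) = +1 → QR.
(20/41) = +1 → QR.
(31/41) = +1 → QR.
Total quadratic residues among the 5: 5.

5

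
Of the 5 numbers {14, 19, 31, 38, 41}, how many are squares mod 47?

(14/47) = +1 → QR.
(19/47) = -1 → non-residue.
(31/47) = -1 → non-residue.
(38/47) = -1 → non-residue.
(41/47) = -1 → non-residue.
Total quadratic residues among the 5: 1.

1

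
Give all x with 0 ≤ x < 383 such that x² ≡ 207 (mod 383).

156, 227

Since 383 ≡ 3 (mod 4), a square root of 207 is 207^((383+1)/4) = 207^96 mod 383.
Repeated squaring: 207^2≡336, 207^4≡294, 207^8≡261, 207^16≡330, 207^32≡128, 207^64≡298 (mod 383).
207^96 = 207^(64+32) ≡ 227 (mod 383).
Check: 227² = 51529 ≡ 207 (mod 383). The two roots are 156 and 227.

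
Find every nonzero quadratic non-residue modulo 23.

5,7,10,11,14,15,17,19,20,21,22

Square k = 1,…,11 (k and 23−k give the same square):
1²=1, 2²=4, 3²=9, 4²=16, 5²≡2, 6²≡13, 7²≡3, 8²≡18, 9²≡12, 10²≡8, 11²≡6 (mod 23).
The residues are {1, 2, 3, 4, 6, 8, 9, 12, 13, 16, 18}; the non-residues are the remaining 11 nonzero classes.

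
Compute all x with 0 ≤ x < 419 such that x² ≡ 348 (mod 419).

102, 317

Since 419 ≡ 3 (mod 4), a square root of 348 is 348^((419+1)/4) = 348^105 mod 419.
Repeated squaring: 348^2≡13, 348^4≡169, 348^8≡69, 348^16≡152, 348^32≡59, 348^64≡129 (mod 419).
348^105 = 348^(64+32+8+1) ≡ 102 (mod 419).
Check: 102² = 10404 ≡ 348 (mod 419). The two roots are 102 and 317.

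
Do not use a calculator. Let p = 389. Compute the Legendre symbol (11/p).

Reciprocity: 11 ≡ 3 and 389 ≡ 1 (mod 4), so (11/389) = +(389/11).
Reduce top mod 11: now compute (4/11).
Pull out 2^2: since 11 ≡ 3 (mod 8), (2/11) = -1, so (2/11)^2 = +1.
Reached (1/11) = 1. Collecting the sign flips along the way, the symbol is +1.

1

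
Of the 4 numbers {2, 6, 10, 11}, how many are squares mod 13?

1

(2/13) = -1 → non-residue.
(6/13) = -1 → non-residue.
(10/13) = +1 → QR.
(11/13) = -1 → non-residue.
Total quadratic residues among the 4: 1.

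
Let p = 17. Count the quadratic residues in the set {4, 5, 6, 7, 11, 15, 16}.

(4/17) = +1 → QR.
(5/17) = -1 → non-residue.
(6/17) = -1 → non-residue.
(7/17) = -1 → non-residue.
(11/17) = -1 → non-residue.
(15/17) = +1 → QR.
(16/17) = +1 → QR.
Total quadratic residues among the 7: 3.

3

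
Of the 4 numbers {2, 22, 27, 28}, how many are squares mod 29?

(2/29) = -1 → non-residue.
(22/29) = +1 → QR.
(27/29) = -1 → non-residue.
(28/29) = +1 → QR.
Total quadratic residues among the 4: 2.

2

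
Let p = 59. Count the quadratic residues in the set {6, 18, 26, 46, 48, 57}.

(6/59) = -1 → non-residue.
(18/59) = -1 → non-residue.
(26/59) = +1 → QR.
(46/59) = +1 → QR.
(48/59) = +1 → QR.
(57/59) = +1 → QR.
Total quadratic residues among the 6: 4.

4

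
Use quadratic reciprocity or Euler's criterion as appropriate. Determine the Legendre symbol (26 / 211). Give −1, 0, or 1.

-1

Euler's criterion: (26/211) ≡ 26^105 (mod 211).
26^2 ≡ 43 (mod 211)
26^4 ≡ 161 (mod 211)
26^8 ≡ 179 (mod 211)
26^16 ≡ 180 (mod 211)
26^32 ≡ 117 (mod 211)
26^64 ≡ 185 (mod 211)
26^105 = 26^(64+32+8+1) ≡ 210 (mod 211).
Result is 210 ≡ −1, so (26/211) = −1.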